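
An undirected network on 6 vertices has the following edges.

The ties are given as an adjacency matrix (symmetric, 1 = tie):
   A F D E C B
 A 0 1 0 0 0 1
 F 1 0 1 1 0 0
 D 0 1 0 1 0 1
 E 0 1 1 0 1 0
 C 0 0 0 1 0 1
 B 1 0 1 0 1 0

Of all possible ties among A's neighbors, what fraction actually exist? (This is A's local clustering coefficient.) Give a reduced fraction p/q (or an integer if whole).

0

A's neighbors: B and F (k = 2).
Possible neighbor pairs: C(2,2) = 1. Edges among them: none → e = 0.
Clustering(A) = 0/1.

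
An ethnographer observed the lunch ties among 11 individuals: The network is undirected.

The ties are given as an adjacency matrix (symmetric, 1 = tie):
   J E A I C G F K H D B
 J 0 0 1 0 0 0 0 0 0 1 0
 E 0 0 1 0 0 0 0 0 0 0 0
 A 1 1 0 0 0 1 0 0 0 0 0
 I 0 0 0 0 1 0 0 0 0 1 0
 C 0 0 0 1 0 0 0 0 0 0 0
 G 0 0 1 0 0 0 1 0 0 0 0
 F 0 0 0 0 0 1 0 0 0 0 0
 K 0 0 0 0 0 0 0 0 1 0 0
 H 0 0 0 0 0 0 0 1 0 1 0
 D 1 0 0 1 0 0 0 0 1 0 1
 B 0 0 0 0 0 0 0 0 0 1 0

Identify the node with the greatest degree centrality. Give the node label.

Degrees — A:3, B:1, C:1, D:4, E:1, F:1, G:2, H:2, I:2, J:2, K:1.
The maximum is 4, attained only by D.

D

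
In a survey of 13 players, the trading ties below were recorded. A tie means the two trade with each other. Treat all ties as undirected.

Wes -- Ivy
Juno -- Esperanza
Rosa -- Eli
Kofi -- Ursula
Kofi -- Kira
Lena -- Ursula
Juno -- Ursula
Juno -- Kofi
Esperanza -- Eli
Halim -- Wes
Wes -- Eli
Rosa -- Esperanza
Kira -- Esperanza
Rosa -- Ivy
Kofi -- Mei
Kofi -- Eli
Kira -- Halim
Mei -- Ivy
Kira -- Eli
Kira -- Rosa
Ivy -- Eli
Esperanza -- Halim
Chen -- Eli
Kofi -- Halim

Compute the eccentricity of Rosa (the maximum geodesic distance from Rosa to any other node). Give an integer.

Distances from Rosa: Chen:2, Eli:1, Esperanza:1, Halim:2, Ivy:1, Juno:2, Kira:1, Kofi:2, Lena:4, Mei:2, Ursula:3, Wes:2.
The largest is 4 (to Lena), so the eccentricity of Rosa is 4.

4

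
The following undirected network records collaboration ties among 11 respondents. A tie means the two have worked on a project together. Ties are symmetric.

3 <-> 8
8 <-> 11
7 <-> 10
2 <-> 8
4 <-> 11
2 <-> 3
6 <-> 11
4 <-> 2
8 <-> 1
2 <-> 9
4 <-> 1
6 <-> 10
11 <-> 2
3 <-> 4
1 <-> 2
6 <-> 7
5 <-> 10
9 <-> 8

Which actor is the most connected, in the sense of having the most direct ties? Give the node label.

Degrees — 1:3, 2:6, 3:3, 4:4, 5:1, 6:3, 7:2, 8:5, 9:2, 10:3, 11:4.
The maximum is 6, attained only by 2.

2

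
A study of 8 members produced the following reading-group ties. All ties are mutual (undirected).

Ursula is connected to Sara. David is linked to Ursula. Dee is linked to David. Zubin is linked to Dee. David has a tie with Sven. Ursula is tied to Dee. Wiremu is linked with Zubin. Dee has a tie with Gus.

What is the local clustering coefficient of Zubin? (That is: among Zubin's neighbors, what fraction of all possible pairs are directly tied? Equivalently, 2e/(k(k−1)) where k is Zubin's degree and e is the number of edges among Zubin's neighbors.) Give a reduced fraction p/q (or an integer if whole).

Zubin's neighbors: Dee and Wiremu (k = 2).
Possible neighbor pairs: C(2,2) = 1. Edges among them: none → e = 0.
Clustering(Zubin) = 0/1.

0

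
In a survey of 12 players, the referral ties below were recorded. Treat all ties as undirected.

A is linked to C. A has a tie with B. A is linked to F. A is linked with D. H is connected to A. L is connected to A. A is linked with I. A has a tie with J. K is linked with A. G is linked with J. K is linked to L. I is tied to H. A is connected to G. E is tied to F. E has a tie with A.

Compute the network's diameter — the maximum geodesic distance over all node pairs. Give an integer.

Eccentricity of each node (its greatest distance to any other): A:1, B:2, C:2, D:2, E:2, F:2, G:2, H:2, I:2, J:2, K:2, L:2.
The maximum eccentricity is 2, realized for instance by the pair B–L via B – A – L. So the diameter is 2.

2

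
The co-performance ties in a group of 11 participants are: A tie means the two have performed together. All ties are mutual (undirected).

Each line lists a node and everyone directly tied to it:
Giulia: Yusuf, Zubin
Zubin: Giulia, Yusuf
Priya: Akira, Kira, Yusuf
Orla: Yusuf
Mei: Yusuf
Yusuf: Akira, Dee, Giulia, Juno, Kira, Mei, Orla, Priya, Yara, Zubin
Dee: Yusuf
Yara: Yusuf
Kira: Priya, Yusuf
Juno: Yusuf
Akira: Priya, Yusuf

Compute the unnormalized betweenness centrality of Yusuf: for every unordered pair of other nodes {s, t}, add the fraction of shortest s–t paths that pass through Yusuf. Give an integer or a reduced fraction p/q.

83/2

Pairs whose geodesics pass through Yusuf — Juno–Priya: 1; Juno–Zubin: 1; Juno–Yara: 1; Juno–Kira: 1; Juno–Giulia: 1; Juno–Dee: 1; Juno–Akira: 1; Juno–Orla: 1; Juno–Mei: 1; Priya–Zubin: 1; Priya–Yara: 1; Priya–Giulia: 1; Priya–Dee: 1; Priya–Orla: 1 … (+28 more pairs).
All other pairs contribute 0.
Summing the contributions gives betweenness(Yusuf) = 83/2.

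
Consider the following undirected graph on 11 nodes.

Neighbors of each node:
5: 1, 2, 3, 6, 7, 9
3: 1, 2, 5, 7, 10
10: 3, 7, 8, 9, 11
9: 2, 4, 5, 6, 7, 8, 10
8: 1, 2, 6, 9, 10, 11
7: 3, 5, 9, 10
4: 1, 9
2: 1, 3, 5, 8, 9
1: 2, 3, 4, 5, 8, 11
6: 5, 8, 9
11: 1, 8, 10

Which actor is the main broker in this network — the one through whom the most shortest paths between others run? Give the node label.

Unnormalized betweenness of each node: 1:73/12, 2:13/12, 3:11/6, 4:1/4, 5:11/3, 6:1/4, 7:7/12, 8:17/4, 9:91/12, 10:37/12, 11:1/3.
9 has the largest value, 91/12, making it the main broker — the node through which the most shortest paths run.

9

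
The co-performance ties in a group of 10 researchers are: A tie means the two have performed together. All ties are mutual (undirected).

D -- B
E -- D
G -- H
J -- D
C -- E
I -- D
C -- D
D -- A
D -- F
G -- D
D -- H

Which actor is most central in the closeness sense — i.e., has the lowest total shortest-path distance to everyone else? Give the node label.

Farness (sum of distances to all others) for each node — A:17, B:17, C:16, D:9, E:16, F:17, G:16, H:16, I:17, J:17.
The smallest farness is 9, for D, so D has the highest closeness.

D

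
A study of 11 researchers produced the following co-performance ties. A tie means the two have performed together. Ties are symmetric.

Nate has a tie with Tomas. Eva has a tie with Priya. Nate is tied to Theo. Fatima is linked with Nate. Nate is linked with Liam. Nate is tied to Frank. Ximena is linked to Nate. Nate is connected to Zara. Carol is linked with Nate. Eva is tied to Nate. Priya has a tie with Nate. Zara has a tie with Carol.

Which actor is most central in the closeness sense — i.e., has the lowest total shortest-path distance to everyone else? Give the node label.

Nate

Farness (sum of distances to all others) for each node — Carol:18, Eva:18, Fatima:19, Frank:19, Liam:19, Nate:10, Priya:18, Theo:19, Tomas:19, Ximena:19, Zara:18.
The smallest farness is 10, for Nate, so Nate has the highest closeness.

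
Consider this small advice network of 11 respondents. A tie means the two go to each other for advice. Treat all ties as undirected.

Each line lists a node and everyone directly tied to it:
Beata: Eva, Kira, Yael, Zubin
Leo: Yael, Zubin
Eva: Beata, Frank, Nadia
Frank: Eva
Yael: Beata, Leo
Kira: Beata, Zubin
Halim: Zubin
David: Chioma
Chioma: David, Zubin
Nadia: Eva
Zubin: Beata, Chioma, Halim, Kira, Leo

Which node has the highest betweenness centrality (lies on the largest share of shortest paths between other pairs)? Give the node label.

Zubin

Unnormalized betweenness of each node: Beata:24, Chioma:9, David:0, Eva:17, Frank:0, Halim:0, Kira:0, Leo:2, Nadia:0, Yael:2, Zubin:26.
Zubin has the largest value, 26, making it the main broker — the node through which the most shortest paths run.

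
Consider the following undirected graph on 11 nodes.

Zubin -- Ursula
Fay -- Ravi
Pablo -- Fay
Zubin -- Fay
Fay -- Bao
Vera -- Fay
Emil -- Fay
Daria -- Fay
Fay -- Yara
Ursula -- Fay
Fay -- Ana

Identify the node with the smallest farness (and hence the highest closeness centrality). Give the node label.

Fay

Farness (sum of distances to all others) for each node — Ana:19, Bao:19, Daria:19, Emil:19, Fay:10, Pablo:19, Ravi:19, Ursula:18, Vera:19, Yara:19, Zubin:18.
The smallest farness is 10, for Fay, so Fay has the highest closeness.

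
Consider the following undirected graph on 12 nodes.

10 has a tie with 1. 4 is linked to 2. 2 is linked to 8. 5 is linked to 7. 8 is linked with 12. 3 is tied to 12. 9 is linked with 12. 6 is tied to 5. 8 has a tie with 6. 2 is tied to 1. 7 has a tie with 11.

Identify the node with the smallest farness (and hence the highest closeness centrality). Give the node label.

8

Farness (sum of distances to all others) for each node — 1:35, 2:27, 3:39, 4:37, 5:33, 6:27, 7:41, 8:23, 9:39, 10:45, 11:51, 12:29.
The smallest farness is 23, for 8, so 8 has the highest closeness.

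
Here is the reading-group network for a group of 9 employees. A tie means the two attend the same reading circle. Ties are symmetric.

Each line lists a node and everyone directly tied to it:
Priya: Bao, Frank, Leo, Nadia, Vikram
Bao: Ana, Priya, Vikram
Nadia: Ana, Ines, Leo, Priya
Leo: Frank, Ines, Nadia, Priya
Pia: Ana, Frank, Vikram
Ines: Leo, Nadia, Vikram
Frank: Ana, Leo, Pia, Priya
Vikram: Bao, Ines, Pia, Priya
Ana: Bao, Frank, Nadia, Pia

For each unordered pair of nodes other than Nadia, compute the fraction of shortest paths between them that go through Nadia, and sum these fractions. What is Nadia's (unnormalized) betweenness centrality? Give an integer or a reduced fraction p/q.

13/6

Pairs whose geodesics pass through Nadia — Ana–Ines: 1; Ana–Leo: 1/2; Ana–Priya: 1/3; Ines–Priya: 1/3.
All other pairs contribute 0.
Summing the contributions gives betweenness(Nadia) = 13/6.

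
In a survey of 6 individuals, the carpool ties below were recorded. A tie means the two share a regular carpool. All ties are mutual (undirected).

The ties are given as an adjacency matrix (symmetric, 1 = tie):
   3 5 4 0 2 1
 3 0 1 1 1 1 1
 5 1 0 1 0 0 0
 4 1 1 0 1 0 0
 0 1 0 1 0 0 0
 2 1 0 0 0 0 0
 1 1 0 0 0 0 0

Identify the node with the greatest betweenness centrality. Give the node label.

3

Unnormalized betweenness of each node: 0:0, 1:0, 2:0, 3:15/2, 4:1/2, 5:0.
3 has the largest value, 15/2, making it the main broker — the node through which the most shortest paths run.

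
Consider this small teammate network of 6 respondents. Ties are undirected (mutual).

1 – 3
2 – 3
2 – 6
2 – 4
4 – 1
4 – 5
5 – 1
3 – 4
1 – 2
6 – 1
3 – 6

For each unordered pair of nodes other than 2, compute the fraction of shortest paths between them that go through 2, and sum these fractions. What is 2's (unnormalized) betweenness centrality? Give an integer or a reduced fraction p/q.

1/3

Pairs whose geodesics pass through 2 — 6–4: 1/3.
All other pairs contribute 0.
Summing the contributions gives betweenness(2) = 1/3.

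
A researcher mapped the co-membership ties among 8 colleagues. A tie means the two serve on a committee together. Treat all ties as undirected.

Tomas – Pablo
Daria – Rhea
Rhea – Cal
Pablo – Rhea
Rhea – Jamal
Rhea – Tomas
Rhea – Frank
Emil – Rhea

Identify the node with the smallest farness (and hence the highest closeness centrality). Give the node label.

Farness (sum of distances to all others) for each node — Cal:13, Daria:13, Emil:13, Frank:13, Jamal:13, Pablo:12, Rhea:7, Tomas:12.
The smallest farness is 7, for Rhea, so Rhea has the highest closeness.

Rhea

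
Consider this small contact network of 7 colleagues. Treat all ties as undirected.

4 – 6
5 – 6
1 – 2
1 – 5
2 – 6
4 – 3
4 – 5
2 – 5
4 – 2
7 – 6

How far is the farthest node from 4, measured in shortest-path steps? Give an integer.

Distances from 4: 1:2, 2:1, 3:1, 5:1, 6:1, 7:2.
The largest is 2 (to 1 and 7), so the eccentricity of 4 is 2.

2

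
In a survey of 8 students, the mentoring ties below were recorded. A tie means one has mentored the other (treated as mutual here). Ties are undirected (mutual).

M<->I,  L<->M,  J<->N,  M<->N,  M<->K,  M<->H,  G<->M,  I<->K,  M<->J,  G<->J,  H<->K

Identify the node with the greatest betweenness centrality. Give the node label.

M

Unnormalized betweenness of each node: G:0, H:0, I:0, J:1/2, K:1/2, L:0, M:16, N:0.
M has the largest value, 16, making it the main broker — the node through which the most shortest paths run.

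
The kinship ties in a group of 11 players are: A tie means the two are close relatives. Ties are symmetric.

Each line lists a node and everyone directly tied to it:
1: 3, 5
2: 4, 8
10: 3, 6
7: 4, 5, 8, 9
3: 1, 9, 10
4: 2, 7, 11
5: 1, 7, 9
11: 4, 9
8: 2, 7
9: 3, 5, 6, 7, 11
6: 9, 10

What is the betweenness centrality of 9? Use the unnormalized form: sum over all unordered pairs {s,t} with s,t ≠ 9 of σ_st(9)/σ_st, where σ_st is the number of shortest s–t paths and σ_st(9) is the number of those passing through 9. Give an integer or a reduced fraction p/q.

127/6

Pairs whose geodesics pass through 9 — 11–8: 1/3; 11–7: 1/2; 11–5: 1; 11–1: 2/2; 11–3: 1; 11–10: 2/2; 11–6: 1; 4–3: 2/2; 4–10: 4/4; 4–6: 2/2; 2–3: 3/3; 2–10: 6/6; 2–6: 3/3; 8–3: 1 … (+10 more pairs).
All other pairs contribute 0.
Summing the contributions gives betweenness(9) = 127/6.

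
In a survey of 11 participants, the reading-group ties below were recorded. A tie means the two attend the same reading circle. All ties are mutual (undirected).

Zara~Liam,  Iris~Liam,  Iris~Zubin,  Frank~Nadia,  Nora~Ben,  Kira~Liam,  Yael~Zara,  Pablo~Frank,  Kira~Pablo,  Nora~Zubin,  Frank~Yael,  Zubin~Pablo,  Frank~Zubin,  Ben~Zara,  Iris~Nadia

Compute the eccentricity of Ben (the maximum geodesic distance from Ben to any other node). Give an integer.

4

Distances from Ben: Frank:3, Iris:3, Kira:3, Liam:2, Nadia:4, Nora:1, Pablo:3, Yael:2, Zara:1, Zubin:2.
The largest is 4 (to Nadia), so the eccentricity of Ben is 4.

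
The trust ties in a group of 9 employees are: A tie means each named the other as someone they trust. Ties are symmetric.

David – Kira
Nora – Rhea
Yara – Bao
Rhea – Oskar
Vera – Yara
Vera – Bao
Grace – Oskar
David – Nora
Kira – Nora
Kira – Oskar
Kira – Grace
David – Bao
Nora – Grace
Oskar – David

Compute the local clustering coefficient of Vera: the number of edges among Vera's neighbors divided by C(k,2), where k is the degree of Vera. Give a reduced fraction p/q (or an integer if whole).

1

Vera's neighbors: Bao and Yara (k = 2).
Possible neighbor pairs: C(2,2) = 1. Edges among them: Bao–Yara → e = 1.
Clustering(Vera) = 1/1.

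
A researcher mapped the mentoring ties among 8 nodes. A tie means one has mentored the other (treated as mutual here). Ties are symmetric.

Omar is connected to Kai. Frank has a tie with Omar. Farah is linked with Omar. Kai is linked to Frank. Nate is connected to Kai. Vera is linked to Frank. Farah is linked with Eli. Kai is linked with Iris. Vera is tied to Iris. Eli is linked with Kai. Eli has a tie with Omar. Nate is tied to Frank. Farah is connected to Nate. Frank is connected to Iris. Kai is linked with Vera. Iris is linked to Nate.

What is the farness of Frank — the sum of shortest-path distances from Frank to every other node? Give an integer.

9

Distances from Frank: Eli:2, Farah:2, Iris:1, Kai:1, Nate:1, Omar:1, Vera:1.
Sum = 2 + 2 + 1 + 1 + 1 + 1 + 1 = 9.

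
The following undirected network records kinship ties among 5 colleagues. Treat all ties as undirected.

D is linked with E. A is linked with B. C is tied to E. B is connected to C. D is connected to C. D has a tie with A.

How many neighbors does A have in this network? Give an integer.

2

A is directly tied to B and D. That is 2 neighbors, so the degree of A is 2.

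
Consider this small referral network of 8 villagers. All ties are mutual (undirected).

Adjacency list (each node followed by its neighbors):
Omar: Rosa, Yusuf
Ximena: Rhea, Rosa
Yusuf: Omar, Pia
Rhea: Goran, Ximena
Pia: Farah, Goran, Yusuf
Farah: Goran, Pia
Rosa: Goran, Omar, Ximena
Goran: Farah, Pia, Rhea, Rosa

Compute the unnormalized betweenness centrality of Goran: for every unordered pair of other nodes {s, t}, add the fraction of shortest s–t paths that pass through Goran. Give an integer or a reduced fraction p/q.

Pairs whose geodesics pass through Goran — Rosa–Rhea: 1/2; Rosa–Farah: 1; Rosa–Pia: 1; Ximena–Farah: 2/2; Ximena–Pia: 2/2; Rhea–Farah: 1; Rhea–Pia: 1; Rhea–Yusuf: 1; Rhea–Omar: 1/2; Farah–Omar: 1/2.
All other pairs contribute 0.
Summing the contributions gives betweenness(Goran) = 17/2.

17/2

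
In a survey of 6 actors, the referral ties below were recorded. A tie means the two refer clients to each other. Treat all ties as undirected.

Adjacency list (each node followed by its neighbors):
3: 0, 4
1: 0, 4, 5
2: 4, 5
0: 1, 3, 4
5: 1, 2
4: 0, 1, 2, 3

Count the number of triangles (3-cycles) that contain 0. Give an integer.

2

0's neighbors: 1, 3, and 4.
Neighbor pairs that are themselves tied: 0–1–4; 0–3–4. Each forms one triangle with 0, for 2 in total.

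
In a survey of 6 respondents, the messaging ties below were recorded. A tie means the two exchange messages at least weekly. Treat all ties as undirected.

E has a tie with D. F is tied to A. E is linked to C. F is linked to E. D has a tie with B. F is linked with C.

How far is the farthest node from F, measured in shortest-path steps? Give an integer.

3

Distances from F: A:1, B:3, C:1, D:2, E:1.
The largest is 3 (to B), so the eccentricity of F is 3.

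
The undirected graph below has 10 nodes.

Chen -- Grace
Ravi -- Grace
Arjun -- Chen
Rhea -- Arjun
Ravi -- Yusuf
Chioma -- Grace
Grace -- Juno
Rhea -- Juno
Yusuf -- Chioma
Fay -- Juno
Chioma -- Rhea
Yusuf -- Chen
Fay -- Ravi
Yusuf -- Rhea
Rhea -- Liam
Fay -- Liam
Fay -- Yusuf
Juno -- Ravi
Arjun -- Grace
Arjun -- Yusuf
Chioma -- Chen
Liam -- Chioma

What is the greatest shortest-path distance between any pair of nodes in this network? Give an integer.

Eccentricity of each node (its greatest distance to any other): Arjun:2, Chen:2, Chioma:2, Fay:2, Grace:2, Juno:2, Liam:2, Ravi:2, Rhea:2, Yusuf:2.
The maximum eccentricity is 2, realized for instance by the pair Yusuf–Liam via Yusuf – Chioma – Liam. So the diameter is 2.

2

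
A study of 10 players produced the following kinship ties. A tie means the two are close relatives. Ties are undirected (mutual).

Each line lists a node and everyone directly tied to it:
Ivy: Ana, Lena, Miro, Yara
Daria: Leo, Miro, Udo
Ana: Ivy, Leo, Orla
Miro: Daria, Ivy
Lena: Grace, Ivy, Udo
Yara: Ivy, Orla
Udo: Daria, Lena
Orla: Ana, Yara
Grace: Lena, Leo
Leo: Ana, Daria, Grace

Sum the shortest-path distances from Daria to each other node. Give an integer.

Distances from Daria: Ana:2, Grace:2, Ivy:2, Lena:2, Leo:1, Miro:1, Orla:3, Udo:1, Yara:3.
Sum = 2 + 2 + 2 + 2 + 1 + 1 + 3 + 1 + 3 = 17.

17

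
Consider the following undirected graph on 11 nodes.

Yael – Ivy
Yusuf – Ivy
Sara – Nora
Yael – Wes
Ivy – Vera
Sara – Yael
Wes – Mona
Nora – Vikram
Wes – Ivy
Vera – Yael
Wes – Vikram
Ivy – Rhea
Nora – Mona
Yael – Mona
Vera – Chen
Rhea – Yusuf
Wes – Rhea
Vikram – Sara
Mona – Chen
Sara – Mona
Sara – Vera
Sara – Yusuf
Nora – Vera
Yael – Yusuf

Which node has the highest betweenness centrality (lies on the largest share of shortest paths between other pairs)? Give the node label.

Unnormalized betweenness of each node: Chen:1/4, Ivy:69/20, Mona:65/12, Nora:89/60, Rhea:1/3, Sara:29/5, Vera:71/12, Vikram:13/12, Wes:88/15, Yael:209/60, Yusuf:23/12.
Vera has the largest value, 71/12, making it the main broker — the node through which the most shortest paths run.

Vera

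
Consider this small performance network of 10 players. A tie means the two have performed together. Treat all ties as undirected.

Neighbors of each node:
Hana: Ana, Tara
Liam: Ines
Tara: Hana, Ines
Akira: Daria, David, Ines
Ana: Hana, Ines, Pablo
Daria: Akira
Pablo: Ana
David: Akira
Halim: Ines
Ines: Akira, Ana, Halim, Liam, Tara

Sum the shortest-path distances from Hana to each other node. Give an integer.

Distances from Hana: Akira:3, Ana:1, Daria:4, David:4, Halim:3, Ines:2, Liam:3, Pablo:2, Tara:1.
Sum = 3 + 1 + 4 + 4 + 3 + 2 + 3 + 2 + 1 = 23.

23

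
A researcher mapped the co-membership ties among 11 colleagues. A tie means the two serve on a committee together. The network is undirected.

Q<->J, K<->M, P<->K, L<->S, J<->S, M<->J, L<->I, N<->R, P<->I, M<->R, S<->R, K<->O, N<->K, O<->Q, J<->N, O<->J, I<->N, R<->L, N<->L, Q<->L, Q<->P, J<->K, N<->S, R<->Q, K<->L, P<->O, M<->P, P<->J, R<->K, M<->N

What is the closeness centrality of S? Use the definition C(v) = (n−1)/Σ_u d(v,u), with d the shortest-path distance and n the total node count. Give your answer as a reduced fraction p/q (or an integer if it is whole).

5/8

Distances from S: I:2, J:1, K:2, L:1, M:2, N:1, O:2, P:2, Q:2, R:1. Sum = 16.
n = 11, so closeness = 10/16 = 5/8.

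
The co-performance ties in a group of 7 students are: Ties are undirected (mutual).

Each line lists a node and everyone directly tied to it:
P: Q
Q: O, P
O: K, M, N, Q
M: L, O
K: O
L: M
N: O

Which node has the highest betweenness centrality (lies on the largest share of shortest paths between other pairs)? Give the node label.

Unnormalized betweenness of each node: K:0, L:0, M:5, N:0, O:13, P:0, Q:5.
O has the largest value, 13, making it the main broker — the node through which the most shortest paths run.

O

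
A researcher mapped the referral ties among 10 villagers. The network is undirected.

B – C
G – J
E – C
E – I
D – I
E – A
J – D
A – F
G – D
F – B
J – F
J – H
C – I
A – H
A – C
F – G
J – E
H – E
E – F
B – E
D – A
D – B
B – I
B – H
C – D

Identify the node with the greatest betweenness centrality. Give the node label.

D

Unnormalized betweenness of each node: A:17/10, B:27/10, C:11/15, D:151/30, E:79/20, F:11/5, G:1/4, H:7/10, I:1/5, J:38/15.
D has the largest value, 151/30, making it the main broker — the node through which the most shortest paths run.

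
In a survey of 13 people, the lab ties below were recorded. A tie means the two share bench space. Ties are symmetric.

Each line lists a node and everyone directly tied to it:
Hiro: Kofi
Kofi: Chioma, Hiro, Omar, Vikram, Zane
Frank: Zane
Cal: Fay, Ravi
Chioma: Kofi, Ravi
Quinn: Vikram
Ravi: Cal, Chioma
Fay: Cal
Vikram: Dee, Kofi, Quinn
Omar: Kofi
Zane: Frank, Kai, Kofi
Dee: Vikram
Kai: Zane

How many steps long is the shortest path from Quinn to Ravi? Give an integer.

One shortest route is Quinn – Vikram – Kofi – Chioma – Ravi, which uses 4 edges, and at distance 3 from Quinn we only reach {Chioma, Hiro, Omar, Zane}, which does not include Ravi. So d(Quinn,Ravi) = 4.

4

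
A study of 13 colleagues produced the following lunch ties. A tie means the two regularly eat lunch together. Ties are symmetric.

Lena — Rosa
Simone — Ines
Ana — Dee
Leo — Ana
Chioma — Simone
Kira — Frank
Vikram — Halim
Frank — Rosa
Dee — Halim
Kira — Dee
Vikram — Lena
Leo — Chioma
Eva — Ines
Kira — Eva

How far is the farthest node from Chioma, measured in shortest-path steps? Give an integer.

Distances from Chioma: Ana:2, Dee:3, Eva:3, Frank:5, Halim:4, Ines:2, Kira:4, Lena:6, Leo:1, Rosa:6, Simone:1, Vikram:5.
The largest is 6 (to Rosa and Lena), so the eccentricity of Chioma is 6.

6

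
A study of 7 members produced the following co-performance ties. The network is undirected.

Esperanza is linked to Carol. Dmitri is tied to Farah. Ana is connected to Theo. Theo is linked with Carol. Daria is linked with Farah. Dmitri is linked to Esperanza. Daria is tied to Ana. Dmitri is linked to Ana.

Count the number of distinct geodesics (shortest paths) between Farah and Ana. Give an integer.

The shortest distance is 2. The length-2 paths are: Farah–Daria–Ana; Farah–Dmitri–Ana.
That gives 2 distinct shortest paths.

2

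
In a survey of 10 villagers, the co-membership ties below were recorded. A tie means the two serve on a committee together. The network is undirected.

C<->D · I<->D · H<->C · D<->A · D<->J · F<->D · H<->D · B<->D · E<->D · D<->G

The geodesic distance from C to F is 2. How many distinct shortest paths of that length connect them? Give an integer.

1

The shortest distance is 2, and the only length-2 path is C–D–F. So there is exactly 1 shortest path.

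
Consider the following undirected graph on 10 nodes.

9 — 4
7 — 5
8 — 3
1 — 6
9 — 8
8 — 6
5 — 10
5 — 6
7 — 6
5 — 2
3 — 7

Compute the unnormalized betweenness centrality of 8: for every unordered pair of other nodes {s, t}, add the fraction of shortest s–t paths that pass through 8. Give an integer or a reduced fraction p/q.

15

Pairs whose geodesics pass through 8 — 2–4: 1; 2–9: 1; 7–4: 2/2; 7–9: 2/2; 4–6: 1; 4–1: 1; 4–10: 1; 4–3: 1; 4–5: 1; 9–6: 1; 9–1: 1; 9–10: 1; 9–3: 1; 9–5: 1 … (+2 more pairs).
All other pairs contribute 0.
Summing the contributions gives betweenness(8) = 15.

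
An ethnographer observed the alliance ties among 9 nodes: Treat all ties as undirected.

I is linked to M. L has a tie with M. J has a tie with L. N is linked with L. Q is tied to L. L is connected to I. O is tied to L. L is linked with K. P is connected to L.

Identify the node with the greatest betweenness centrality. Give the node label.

Unnormalized betweenness of each node: I:0, J:0, K:0, L:27, M:0, N:0, O:0, P:0, Q:0.
L has the largest value, 27, making it the main broker — the node through which the most shortest paths run.

L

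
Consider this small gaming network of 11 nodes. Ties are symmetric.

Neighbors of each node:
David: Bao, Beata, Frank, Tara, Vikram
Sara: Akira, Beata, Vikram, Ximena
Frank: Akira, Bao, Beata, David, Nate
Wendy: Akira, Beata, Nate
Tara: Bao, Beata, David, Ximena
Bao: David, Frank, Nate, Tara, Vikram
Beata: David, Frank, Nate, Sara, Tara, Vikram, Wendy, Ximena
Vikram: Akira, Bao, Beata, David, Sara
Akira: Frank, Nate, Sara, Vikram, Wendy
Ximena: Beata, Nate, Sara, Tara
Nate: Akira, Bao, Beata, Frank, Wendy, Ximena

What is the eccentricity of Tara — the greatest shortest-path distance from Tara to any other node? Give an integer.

Distances from Tara: Akira:3, Bao:1, Beata:1, David:1, Frank:2, Nate:2, Sara:2, Vikram:2, Wendy:2, Ximena:1.
The largest is 3 (to Akira), so the eccentricity of Tara is 3.

3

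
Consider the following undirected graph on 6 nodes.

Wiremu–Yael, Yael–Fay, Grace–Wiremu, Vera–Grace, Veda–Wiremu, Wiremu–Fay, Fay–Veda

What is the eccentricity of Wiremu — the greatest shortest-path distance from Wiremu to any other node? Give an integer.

2

Distances from Wiremu: Fay:1, Grace:1, Veda:1, Vera:2, Yael:1.
The largest is 2 (to Vera), so the eccentricity of Wiremu is 2.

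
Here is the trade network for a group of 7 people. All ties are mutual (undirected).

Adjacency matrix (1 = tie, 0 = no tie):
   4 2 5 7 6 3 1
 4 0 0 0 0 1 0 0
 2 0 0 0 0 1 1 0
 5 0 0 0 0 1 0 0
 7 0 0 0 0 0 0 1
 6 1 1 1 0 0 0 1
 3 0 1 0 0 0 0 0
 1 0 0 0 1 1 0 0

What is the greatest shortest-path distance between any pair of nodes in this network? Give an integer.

4

Eccentricity of each node (its greatest distance to any other): 1:3, 2:3, 3:4, 4:3, 5:3, 6:2, 7:4.
The maximum eccentricity is 4, realized for instance by the pair 7–3 via 7 – 1 – 6 – 2 – 3. So the diameter is 4.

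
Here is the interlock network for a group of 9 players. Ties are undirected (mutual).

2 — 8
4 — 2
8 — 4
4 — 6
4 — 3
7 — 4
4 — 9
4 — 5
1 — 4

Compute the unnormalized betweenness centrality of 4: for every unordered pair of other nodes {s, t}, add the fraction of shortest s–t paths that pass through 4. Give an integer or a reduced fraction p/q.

Pairs whose geodesics pass through 4 — 2–7: 1; 2–1: 1; 2–6: 1; 2–3: 1; 2–9: 1; 2–5: 1; 7–1: 1; 7–6: 1; 7–3: 1; 7–8: 1; 7–9: 1; 7–5: 1; 1–6: 1; 1–3: 1 … (+13 more pairs).
All other pairs contribute 0.
Summing the contributions gives betweenness(4) = 27.

27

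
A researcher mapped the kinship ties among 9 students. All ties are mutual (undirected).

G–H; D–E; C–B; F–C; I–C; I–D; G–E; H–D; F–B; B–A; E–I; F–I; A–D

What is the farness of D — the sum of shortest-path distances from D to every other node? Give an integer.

Distances from D: A:1, B:2, C:2, E:1, F:2, G:2, H:1, I:1.
Sum = 1 + 2 + 2 + 1 + 2 + 2 + 1 + 1 = 12.

12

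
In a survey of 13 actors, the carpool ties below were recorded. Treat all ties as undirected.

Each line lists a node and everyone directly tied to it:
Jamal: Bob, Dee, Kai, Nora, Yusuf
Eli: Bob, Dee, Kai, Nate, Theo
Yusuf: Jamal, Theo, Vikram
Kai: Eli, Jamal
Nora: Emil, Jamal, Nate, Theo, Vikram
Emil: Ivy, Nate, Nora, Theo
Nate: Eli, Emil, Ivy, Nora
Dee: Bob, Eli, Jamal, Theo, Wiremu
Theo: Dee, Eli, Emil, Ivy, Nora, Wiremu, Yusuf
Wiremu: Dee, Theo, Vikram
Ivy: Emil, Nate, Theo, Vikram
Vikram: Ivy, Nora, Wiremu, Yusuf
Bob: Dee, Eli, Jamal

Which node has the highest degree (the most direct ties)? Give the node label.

Degrees — Bob:3, Dee:5, Eli:5, Emil:4, Ivy:4, Jamal:5, Kai:2, Nate:4, Nora:5, Theo:7, Vikram:4, Wiremu:3, Yusuf:3.
The maximum is 7, attained only by Theo.

Theo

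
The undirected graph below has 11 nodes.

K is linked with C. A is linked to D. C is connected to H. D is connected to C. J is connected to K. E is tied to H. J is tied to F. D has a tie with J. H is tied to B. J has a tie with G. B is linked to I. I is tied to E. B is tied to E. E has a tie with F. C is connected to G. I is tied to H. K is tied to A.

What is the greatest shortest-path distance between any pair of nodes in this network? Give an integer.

4

Eccentricity of each node (its greatest distance to any other): A:4, B:4, C:3, D:3, E:4, F:3, G:3, H:3, I:4, J:3, K:3.
The maximum eccentricity is 4, realized for instance by the pair I–A via I – H – C – K – A. So the diameter is 4.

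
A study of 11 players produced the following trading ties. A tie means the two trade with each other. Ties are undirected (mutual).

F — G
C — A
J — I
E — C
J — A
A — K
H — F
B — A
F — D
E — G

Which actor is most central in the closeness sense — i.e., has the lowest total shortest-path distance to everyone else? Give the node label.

C

Farness (sum of distances to all others) for each node — A:25, B:34, C:24, D:42, E:25, F:33, G:28, H:42, I:41, J:32, K:34.
The smallest farness is 24, for C, so C has the highest closeness.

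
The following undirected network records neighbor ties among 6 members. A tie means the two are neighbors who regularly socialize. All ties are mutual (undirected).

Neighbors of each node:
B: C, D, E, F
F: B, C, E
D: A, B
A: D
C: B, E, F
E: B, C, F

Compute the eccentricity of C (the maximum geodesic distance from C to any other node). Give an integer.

Distances from C: A:3, B:1, D:2, E:1, F:1.
The largest is 3 (to A), so the eccentricity of C is 3.

3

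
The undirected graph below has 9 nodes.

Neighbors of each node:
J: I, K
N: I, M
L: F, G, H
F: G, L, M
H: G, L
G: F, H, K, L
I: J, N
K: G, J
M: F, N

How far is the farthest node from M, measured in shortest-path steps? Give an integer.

Distances from M: F:1, G:2, H:3, I:2, J:3, K:3, L:2, N:1.
The largest is 3 (to K, H, and J), so the eccentricity of M is 3.

3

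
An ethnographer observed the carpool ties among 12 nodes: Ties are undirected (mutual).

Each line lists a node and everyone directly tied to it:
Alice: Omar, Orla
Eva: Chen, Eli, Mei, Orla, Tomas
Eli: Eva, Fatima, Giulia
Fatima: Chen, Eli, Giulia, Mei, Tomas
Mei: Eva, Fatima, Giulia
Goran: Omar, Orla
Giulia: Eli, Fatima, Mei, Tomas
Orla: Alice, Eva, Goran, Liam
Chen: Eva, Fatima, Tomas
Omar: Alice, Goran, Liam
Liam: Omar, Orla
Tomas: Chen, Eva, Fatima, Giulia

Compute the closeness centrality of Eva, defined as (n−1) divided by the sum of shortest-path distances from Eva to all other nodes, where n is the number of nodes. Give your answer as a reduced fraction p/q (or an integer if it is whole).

Distances from Eva: Alice:2, Chen:1, Eli:1, Fatima:2, Giulia:2, Goran:2, Liam:2, Mei:1, Omar:3, Orla:1, Tomas:1. Sum = 18.
n = 12, so closeness = 11/18.

11/18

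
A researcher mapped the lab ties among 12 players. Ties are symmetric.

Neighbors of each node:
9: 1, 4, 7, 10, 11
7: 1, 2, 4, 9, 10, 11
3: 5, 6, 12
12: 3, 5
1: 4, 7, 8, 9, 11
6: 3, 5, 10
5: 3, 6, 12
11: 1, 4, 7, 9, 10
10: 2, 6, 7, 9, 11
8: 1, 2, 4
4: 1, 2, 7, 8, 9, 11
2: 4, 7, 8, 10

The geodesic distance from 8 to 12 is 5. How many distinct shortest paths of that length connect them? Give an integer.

The shortest distance is 5. The length-5 paths are: 8–2–10–6–5–12; 8–2–10–6–3–12.
That gives 2 distinct shortest paths.

2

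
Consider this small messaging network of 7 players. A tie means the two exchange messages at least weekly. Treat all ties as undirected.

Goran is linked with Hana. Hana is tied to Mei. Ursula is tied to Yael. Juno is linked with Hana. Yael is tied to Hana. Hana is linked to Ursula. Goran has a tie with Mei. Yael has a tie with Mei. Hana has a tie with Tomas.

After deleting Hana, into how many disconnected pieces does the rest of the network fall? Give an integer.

3

Without Hana, the remaining ties split the others into: {Goran, Mei, Ursula, Yael}; {Tomas}; {Juno}.
That's 3 separate components.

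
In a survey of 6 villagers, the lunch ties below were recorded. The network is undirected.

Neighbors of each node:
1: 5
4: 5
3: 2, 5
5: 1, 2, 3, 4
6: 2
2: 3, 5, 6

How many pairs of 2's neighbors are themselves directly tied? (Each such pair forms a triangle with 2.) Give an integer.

2's neighbors: 3, 5, and 6.
Neighbor pairs that are themselves tied: 2–3–5. Each forms one triangle with 2, for 1 in total.

1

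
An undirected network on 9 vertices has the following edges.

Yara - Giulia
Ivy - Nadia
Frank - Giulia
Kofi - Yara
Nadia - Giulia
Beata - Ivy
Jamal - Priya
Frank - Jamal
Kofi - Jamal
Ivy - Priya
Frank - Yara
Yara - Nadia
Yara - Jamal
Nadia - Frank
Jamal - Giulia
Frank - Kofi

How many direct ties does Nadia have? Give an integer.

4

Nadia is directly tied to Frank, Giulia, Ivy, and Yara. That is 4 neighbors, so the degree of Nadia is 4.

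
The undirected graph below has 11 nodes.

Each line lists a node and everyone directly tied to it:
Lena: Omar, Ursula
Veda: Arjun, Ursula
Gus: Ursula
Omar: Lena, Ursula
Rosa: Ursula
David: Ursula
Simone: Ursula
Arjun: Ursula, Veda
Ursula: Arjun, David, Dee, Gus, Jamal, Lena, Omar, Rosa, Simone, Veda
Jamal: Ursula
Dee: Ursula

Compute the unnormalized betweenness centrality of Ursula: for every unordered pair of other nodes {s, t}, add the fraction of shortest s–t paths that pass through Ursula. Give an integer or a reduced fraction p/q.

43

Pairs whose geodesics pass through Ursula — Jamal–Veda: 1; Jamal–David: 1; Jamal–Lena: 1; Jamal–Rosa: 1; Jamal–Omar: 1; Jamal–Simone: 1; Jamal–Arjun: 1; Jamal–Dee: 1; Jamal–Gus: 1; Veda–David: 1; Veda–Lena: 1; Veda–Rosa: 1; Veda–Omar: 1; Veda–Simone: 1 … (+29 more pairs).
All other pairs contribute 0.
Summing the contributions gives betweenness(Ursula) = 43.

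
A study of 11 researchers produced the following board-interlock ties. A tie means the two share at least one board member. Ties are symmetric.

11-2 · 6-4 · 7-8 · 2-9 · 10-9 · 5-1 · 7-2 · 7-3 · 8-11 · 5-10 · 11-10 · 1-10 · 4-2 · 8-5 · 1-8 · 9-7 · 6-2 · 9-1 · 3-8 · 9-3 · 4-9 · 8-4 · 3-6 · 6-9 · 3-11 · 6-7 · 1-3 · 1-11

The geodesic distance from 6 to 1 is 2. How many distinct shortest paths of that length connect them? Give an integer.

The shortest distance is 2. The length-2 paths are: 6–9–1; 6–3–1.
That gives 2 distinct shortest paths.

2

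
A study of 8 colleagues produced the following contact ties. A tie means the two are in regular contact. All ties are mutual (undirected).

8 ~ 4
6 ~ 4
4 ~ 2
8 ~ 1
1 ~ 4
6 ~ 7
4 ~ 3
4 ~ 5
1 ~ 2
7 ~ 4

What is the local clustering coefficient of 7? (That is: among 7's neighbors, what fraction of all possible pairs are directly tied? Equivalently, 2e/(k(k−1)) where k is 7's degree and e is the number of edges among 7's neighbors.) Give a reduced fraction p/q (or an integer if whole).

7's neighbors: 4 and 6 (k = 2).
Possible neighbor pairs: C(2,2) = 1. Edges among them: 4–6 → e = 1.
Clustering(7) = 1/1.

1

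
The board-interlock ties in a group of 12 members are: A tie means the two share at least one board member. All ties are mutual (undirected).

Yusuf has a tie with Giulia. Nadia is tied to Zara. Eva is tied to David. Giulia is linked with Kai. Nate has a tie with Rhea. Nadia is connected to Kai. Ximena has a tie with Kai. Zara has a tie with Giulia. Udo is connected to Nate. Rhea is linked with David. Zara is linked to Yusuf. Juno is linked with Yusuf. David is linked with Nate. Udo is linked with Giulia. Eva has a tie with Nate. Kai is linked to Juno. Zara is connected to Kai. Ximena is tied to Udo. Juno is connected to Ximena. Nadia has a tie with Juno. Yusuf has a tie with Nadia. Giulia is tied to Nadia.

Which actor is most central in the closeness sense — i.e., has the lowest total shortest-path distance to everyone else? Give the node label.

Udo

Farness (sum of distances to all others) for each node — David:31, Eva:32, Giulia:20, Juno:25, Kai:24, Nadia:24, Nate:23, Rhea:32, Udo:19, Ximena:22, Yusuf:25, Zara:25.
The smallest farness is 19, for Udo, so Udo has the highest closeness.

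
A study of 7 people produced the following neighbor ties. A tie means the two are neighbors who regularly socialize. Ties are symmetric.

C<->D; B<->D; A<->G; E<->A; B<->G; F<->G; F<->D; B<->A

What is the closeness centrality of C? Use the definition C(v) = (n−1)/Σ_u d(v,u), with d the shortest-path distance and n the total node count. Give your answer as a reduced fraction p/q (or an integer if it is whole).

2/5

Distances from C: A:3, B:2, D:1, E:4, F:2, G:3. Sum = 15.
n = 7, so closeness = 6/15 = 2/5.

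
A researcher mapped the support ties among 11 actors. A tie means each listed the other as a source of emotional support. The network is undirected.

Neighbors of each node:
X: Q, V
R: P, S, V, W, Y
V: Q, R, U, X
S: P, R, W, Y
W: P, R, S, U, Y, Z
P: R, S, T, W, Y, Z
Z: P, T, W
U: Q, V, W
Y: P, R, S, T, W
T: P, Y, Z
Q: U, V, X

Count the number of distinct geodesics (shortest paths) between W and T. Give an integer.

3

The shortest distance is 2. The length-2 paths are: W–Y–T; W–P–T; W–Z–T.
That gives 3 distinct shortest paths.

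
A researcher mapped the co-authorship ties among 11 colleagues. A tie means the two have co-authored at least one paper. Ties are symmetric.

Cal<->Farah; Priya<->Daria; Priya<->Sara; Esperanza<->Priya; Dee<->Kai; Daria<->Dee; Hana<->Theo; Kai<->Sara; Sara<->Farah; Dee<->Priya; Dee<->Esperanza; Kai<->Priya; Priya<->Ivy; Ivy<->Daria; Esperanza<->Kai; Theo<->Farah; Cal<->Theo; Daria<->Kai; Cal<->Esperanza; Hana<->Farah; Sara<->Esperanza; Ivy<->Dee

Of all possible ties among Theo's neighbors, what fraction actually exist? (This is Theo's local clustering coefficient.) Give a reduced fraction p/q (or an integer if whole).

Theo's neighbors: Cal, Farah, and Hana (k = 3).
Possible neighbor pairs: C(3,2) = 3. Edges among them: Cal–Farah, Farah–Hana → e = 2.
Clustering(Theo) = 2/3.

2/3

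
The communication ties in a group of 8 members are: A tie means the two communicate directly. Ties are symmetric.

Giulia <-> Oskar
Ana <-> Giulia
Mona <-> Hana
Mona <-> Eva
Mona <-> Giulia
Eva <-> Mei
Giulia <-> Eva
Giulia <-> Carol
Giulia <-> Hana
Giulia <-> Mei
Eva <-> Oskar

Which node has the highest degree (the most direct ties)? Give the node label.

Degrees — Ana:1, Carol:1, Eva:4, Giulia:7, Hana:2, Mei:2, Mona:3, Oskar:2.
The maximum is 7, attained only by Giulia.

Giulia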